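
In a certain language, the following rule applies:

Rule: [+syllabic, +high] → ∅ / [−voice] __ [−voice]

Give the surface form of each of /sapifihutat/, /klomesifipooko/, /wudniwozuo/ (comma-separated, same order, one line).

sapfhtat, klomesfpooko, wudniwozuo

/sapifihutat/: /i/ is a high vowel flanked by voiceless consonants /p/ and /f/, so it deletes. /i/ is a high vowel flanked by voiceless consonants /f/ and /h/, so it deletes. /u/ is a high vowel flanked by voiceless consonants /h/ and /t/, so it deletes. → [sapfhtat].
/klomesifipooko/: /i/ is a high vowel flanked by voiceless consonants /s/ and /f/, so it deletes. /i/ is a high vowel flanked by voiceless consonants /f/ and /p/, so it deletes. → [klomesfpooko].
/wudniwozuo/: the rule's environment is not met; surfaces unchanged as [wudniwozuo].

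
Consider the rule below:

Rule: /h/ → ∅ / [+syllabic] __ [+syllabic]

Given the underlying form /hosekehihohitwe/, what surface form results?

/h/ occurs between vowels /e/ and /i/, so it deletes.
/h/ occurs between vowels /i/ and /o/, so it deletes.
/h/ occurs between vowels /o/ and /i/, so it deletes.
The other instance of /h/ does not occur in the required environment and remains unchanged.
Surface form: [hosekeioitwe].

hosekeioitwe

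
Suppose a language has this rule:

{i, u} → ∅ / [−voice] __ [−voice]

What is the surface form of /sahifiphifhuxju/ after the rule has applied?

/i/ is a high vowel flanked by voiceless consonants /h/ and /f/, so it deletes.
/i/ is a high vowel flanked by voiceless consonants /f/ and /p/, so it deletes.
/i/ is a high vowel flanked by voiceless consonants /h/ and /f/, so it deletes.
/u/ is a high vowel flanked by voiceless consonants /h/ and /x/, so it deletes.
Surface form: [sahfphfhxju].

sahfphfhxju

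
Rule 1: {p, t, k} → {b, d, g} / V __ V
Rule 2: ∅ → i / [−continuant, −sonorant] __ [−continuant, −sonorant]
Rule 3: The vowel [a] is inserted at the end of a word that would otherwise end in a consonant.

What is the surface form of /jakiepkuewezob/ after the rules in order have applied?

Rule 1 (intervocalic voicing): /k/ is a voiceless stop between vowels /a/ and /i/, so it voices to [g]. /jakiepkuewezob/ → jagiepkuewezob.
Rule 2 (stop-cluster i-epenthesis): /p/ and /k/ form a stop–stop cluster, so [i] is inserted between them. /jagiepkuewezob/ → jagiepikuewezob.
Rule 3 (final a-epenthesis): the form ends in the consonant /b/, so [a] is inserted word-finally. /jagiepikuewezob/ → jagiepikuewezoba.

jagiepikuewezoba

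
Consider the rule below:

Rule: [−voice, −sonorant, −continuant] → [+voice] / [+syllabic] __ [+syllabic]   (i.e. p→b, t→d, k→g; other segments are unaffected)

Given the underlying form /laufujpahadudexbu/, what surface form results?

laufujpahadudexbu

No segment of /laufujpahadudexbu/ meets the structural description of the rule, so the form surfaces unchanged.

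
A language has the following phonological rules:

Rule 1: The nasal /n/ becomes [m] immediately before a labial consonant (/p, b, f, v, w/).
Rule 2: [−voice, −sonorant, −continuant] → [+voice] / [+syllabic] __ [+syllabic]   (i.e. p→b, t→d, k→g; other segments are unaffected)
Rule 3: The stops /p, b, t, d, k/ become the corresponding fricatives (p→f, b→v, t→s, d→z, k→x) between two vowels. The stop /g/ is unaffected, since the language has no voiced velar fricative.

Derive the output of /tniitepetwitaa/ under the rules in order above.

tniizevetwizaa

Rule 1 (nasal place assimilation): no segment meets the environment; /tniitepetwitaa/ is unchanged.
Rule 2 (intervocalic voicing): /t/ is a voiceless stop between vowels /i/ and /e/, so it voices to [d]. /p/ is a voiceless stop between vowels /e/ and /e/, so it voices to [b]. /t/ is a voiceless stop between vowels /i/ and /a/, so it voices to [d]. /tniitepetwitaa/ → tniidebetwidaa.
Rule 3 (intervocalic spirantization): /d/ is a stop between vowels /i/ and /e/, so it spirantizes to the fricative [z]. /b/ is a stop between vowels /e/ and /e/, so it spirantizes to the fricative [v]. /d/ is a stop between vowels /i/ and /a/, so it spirantizes to the fricative [z]. /tniidebetwidaa/ → tniizevetwizaa.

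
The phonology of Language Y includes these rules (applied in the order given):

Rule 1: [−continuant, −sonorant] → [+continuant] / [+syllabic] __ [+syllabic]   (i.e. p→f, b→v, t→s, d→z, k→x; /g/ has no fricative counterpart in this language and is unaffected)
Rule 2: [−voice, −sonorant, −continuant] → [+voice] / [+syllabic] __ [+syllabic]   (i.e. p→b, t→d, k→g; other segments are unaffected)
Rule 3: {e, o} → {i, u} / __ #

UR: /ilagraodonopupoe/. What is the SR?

ilagraozonofufoi

Rule 1 (intervocalic spirantization): /d/ is a stop between vowels /o/ and /o/, so it spirantizes to the fricative [z]. /p/ is a stop between vowels /o/ and /u/, so it spirantizes to the fricative [f]. /p/ is a stop between vowels /u/ and /o/, so it spirantizes to the fricative [f]. /ilagraodonopupoe/ → ilagraozonofufoe.
Rule 2 (intervocalic voicing): no segment meets the environment; /ilagraozonofufoe/ is unchanged.
Rule 3 (final vowel raising): /e/ is a mid vowel in word-final position, so it raises to [i]. /ilagraozonofufoe/ → ilagraozonofufoi.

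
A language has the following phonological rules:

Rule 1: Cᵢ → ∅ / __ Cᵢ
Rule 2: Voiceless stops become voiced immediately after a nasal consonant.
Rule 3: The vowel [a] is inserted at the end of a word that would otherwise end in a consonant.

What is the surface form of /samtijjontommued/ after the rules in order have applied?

samdijondomueda

Rule 1 (degemination): /jj/ is a geminate; the first /j/ deletes. /mm/ is a geminate; the first /m/ deletes. /samtijjontommued/ → samtijontomued.
Rule 2 (post-nasal voicing): /t/ is a voiceless stop immediately after the nasal /m/, so it voices to [d]. /t/ is a voiceless stop immediately after the nasal /n/, so it voices to [d]. /samtijontomued/ → samdijondomued.
Rule 3 (final a-epenthesis): the form ends in the consonant /d/, so [a] is inserted word-finally. /samdijondomued/ → samdijondomueda.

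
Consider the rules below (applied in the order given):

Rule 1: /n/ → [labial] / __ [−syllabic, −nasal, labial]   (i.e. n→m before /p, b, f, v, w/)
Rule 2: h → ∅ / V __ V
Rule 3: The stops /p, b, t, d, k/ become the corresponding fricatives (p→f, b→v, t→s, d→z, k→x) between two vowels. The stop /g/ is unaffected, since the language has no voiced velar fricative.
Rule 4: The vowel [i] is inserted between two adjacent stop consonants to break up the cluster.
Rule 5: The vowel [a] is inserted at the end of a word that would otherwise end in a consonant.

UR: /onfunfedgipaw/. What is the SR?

Rule 1 (nasal place assimilation): /n/ precedes the labial consonant /f/, so it assimilates in place to [m]. /n/ precedes the labial consonant /f/, so it assimilates in place to [m]. /onfunfedgipaw/ → omfumfedgipaw.
Rule 2 (intervocalic h-deletion): no segment meets the environment; /omfumfedgipaw/ is unchanged.
Rule 3 (intervocalic spirantization): /p/ is a stop between vowels /i/ and /a/, so it spirantizes to the fricative [f]. /omfumfedgipaw/ → omfumfedgifaw.
Rule 4 (stop-cluster i-epenthesis): /d/ and /g/ form a stop–stop cluster, so [i] is inserted between them. /omfumfedgifaw/ → omfumfedigifaw.
Rule 5 (final a-epenthesis): the form ends in the consonant /w/, so [a] is inserted word-finally. /omfumfedigifaw/ → omfumfedigifawa.

omfumfedigifawa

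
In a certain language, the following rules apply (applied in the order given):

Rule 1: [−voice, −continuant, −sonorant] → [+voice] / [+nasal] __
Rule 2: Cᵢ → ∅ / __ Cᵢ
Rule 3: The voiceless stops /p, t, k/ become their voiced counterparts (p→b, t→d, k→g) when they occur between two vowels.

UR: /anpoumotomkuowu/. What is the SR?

anboumodomguowu

Rule 1 (post-nasal voicing): /p/ is a voiceless stop immediately after the nasal /n/, so it voices to [b]. /k/ is a voiceless stop immediately after the nasal /m/, so it voices to [g]. /anpoumotomkuowu/ → anboumotomguowu.
Rule 2 (degemination): no segment meets the environment; /anboumotomguowu/ is unchanged.
Rule 3 (intervocalic voicing): /t/ is a voiceless stop between vowels /o/ and /o/, so it voices to [d]. /anboumotomguowu/ → anboumodomguowu.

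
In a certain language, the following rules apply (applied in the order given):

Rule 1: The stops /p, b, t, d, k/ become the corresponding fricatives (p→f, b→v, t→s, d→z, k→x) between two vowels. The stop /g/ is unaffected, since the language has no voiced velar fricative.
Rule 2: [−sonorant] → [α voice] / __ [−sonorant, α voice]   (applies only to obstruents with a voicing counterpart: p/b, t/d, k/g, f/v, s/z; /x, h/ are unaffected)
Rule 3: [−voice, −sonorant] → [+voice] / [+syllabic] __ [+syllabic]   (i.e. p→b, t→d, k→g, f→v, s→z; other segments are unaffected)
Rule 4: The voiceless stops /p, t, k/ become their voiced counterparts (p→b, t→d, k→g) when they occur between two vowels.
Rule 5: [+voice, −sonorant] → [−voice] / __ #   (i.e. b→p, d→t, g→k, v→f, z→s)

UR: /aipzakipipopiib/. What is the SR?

aibzaxivivoviip

Rule 1 (intervocalic spirantization): /k/ is a stop between vowels /a/ and /i/, so it spirantizes to the fricative [x]. /p/ is a stop between vowels /i/ and /i/, so it spirantizes to the fricative [f]. /p/ is a stop between vowels /i/ and /o/, so it spirantizes to the fricative [f]. /p/ is a stop between vowels /o/ and /i/, so it spirantizes to the fricative [f]. /aipzakipipopiib/ → aipzaxififofiib.
Rule 2 (regressive voicing assimilation): /p/ precedes the voiced obstruent /z/, so it voices to [b] by assimilation. /aipzaxififofiib/ → aibzaxififofiib.
Rule 3 (intervocalic voicing): /f/ is a voiceless obstruent between vowels /i/ and /i/, so it voices to [v]. /f/ is a voiceless obstruent between vowels /i/ and /o/, so it voices to [v]. /f/ is a voiceless obstruent between vowels /o/ and /i/, so it voices to [v]. /aibzaxififofiib/ → aibzaxivivoviib.
Rule 4 (intervocalic voicing): no segment meets the environment; /aibzaxivivoviib/ is unchanged.
Rule 5 (final devoicing): /b/ is a voiced obstruent in word-final position, so it devoices to [p]. /aibzaxivivoviib/ → aibzaxivivoviip.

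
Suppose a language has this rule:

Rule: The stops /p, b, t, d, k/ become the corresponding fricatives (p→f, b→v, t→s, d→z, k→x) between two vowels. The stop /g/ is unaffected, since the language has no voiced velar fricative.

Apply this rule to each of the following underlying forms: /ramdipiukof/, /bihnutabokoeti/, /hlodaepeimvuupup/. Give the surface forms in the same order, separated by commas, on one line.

ramdifiuxof, bihnusavoxoesi, hlozaefeimvuufup

/ramdipiukof/: /p/ is a stop between vowels /i/ and /i/, so it spirantizes to the fricative [f]. /k/ is a stop between vowels /u/ and /o/, so it spirantizes to the fricative [x]. → [ramdifiuxof].
/bihnutabokoeti/: /t/ is a stop between vowels /u/ and /a/, so it spirantizes to the fricative [s]. /b/ is a stop between vowels /a/ and /o/, so it spirantizes to the fricative [v]. /k/ is a stop between vowels /o/ and /o/, so it spirantizes to the fricative [x]. /t/ is a stop between vowels /e/ and /i/, so it spirantizes to the fricative [s]. → [bihnusavoxoesi].
/hlodaepeimvuupup/: /d/ is a stop between vowels /o/ and /a/, so it spirantizes to the fricative [z]. /p/ is a stop between vowels /e/ and /e/, so it spirantizes to the fricative [f]. /p/ is a stop between vowels /u/ and /u/, so it spirantizes to the fricative [f]. → [hlozaefeimvuufup].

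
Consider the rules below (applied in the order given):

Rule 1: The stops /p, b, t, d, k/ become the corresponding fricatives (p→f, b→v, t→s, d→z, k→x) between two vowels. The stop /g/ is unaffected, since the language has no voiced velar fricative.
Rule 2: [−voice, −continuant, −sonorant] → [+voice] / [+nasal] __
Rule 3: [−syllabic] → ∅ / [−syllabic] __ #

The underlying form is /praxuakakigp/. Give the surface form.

Rule 1 (intervocalic spirantization): /k/ is a stop between vowels /a/ and /a/, so it spirantizes to the fricative [x]. /k/ is a stop between vowels /a/ and /i/, so it spirantizes to the fricative [x]. /praxuakakigp/ → praxuaxaxigp.
Rule 2 (post-nasal voicing): no segment meets the environment; /praxuaxaxigp/ is unchanged.
Rule 3 (final cluster simplification): /p/ is the second consonant of a word-final cluster /gp/, so it deletes. /praxuaxaxigp/ → praxuaxaxig.

praxuaxaxig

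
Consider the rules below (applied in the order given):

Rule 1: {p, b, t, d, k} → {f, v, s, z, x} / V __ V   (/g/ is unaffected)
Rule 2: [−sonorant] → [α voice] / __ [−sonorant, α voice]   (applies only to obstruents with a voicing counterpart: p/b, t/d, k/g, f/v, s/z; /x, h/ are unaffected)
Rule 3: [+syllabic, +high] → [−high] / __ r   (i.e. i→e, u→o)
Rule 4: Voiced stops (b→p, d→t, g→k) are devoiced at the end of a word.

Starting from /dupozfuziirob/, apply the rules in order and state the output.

Rule 1 (intervocalic spirantization): /p/ is a stop between vowels /u/ and /o/, so it spirantizes to the fricative [f]. /dupozfuziirob/ → dufozfuziirob.
Rule 2 (regressive voicing assimilation): /z/ precedes the voiceless obstruent /f/, so it devoices to [s] by assimilation. /dufozfuziirob/ → dufosfuziirob.
Rule 3 (pre-rhotic lowering): /i/ is a high vowel immediately before /r/, so it lowers to [e]. /dufosfuziirob/ → dufosfuzierob.
Rule 4 (final devoicing): /b/ is a voiced stop in word-final position, so it devoices to [p]. /dufosfuzierob/ → dufosfuzierop.

dufosfuzierop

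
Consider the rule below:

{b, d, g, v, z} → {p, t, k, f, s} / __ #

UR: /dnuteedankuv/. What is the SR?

/v/ is a voiced obstruent in word-final position, so it devoices to [f].
Surface form: [dnuteedankuf].

dnuteedankuf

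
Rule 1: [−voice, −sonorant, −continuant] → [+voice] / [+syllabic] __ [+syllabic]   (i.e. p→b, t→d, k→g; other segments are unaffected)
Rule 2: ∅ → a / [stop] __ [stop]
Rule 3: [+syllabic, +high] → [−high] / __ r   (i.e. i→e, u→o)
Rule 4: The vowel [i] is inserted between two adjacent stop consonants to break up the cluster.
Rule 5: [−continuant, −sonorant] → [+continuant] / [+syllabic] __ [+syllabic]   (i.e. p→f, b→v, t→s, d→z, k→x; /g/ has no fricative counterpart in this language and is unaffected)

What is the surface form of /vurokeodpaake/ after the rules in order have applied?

vorogeozafaage

Rule 1 (intervocalic voicing): /k/ is a voiceless stop between vowels /o/ and /e/, so it voices to [g]. /k/ is a voiceless stop between vowels /a/ and /e/, so it voices to [g]. /vurokeodpaake/ → vurogeodpaage.
Rule 2 (stop-cluster a-epenthesis): /d/ and /p/ form a stop–stop cluster, so [a] is inserted between them. /vurogeodpaage/ → vurogeodapaage.
Rule 3 (pre-rhotic lowering): /u/ is a high vowel immediately before /r/, so it lowers to [o]. /vurogeodapaage/ → vorogeodapaage.
Rule 4 (stop-cluster i-epenthesis): no segment meets the environment; /vorogeodapaage/ is unchanged.
Rule 5 (intervocalic spirantization): /d/ is a stop between vowels /o/ and /a/, so it spirantizes to the fricative [z]. /p/ is a stop between vowels /a/ and /a/, so it spirantizes to the fricative [f]. /vorogeodapaage/ → vorogeozafaage.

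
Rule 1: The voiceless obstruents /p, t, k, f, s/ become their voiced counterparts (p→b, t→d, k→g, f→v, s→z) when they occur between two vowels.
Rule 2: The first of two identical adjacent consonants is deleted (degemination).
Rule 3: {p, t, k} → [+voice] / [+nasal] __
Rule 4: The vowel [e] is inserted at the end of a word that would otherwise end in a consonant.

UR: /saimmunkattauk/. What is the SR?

Rule 1 (intervocalic voicing): no segment meets the environment; /saimmunkattauk/ is unchanged.
Rule 2 (degemination): /mm/ is a geminate; the first /m/ deletes. /tt/ is a geminate; the first /t/ deletes. /saimmunkattauk/ → saimunkatauk.
Rule 3 (post-nasal voicing): /k/ is a voiceless stop immediately after the nasal /n/, so it voices to [g]. /saimunkatauk/ → saimungatauk.
Rule 4 (final e-epenthesis): the form ends in the consonant /k/, so [e] is inserted word-finally. /saimungatauk/ → saimungatauke.

saimungatauke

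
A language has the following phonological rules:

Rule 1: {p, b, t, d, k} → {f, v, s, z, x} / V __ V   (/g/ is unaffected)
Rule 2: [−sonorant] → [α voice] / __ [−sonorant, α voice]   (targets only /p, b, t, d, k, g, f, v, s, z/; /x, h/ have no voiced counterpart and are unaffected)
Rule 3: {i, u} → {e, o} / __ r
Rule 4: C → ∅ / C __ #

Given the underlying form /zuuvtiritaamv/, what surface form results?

zuufterisaam

Rule 1 (intervocalic spirantization): /t/ is a stop between vowels /i/ and /a/, so it spirantizes to the fricative [s]. /zuuvtiritaamv/ → zuuvtirisaamv.
Rule 2 (regressive voicing assimilation): /v/ precedes the voiceless obstruent /t/, so it devoices to [f] by assimilation. /zuuvtirisaamv/ → zuuftirisaamv.
Rule 3 (pre-rhotic lowering): /i/ is a high vowel immediately before /r/, so it lowers to [e]. /zuuftirisaamv/ → zuufterisaamv.
Rule 4 (final cluster simplification): /v/ is the second consonant of a word-final cluster /mv/, so it deletes. /zuufterisaamv/ → zuufterisaam.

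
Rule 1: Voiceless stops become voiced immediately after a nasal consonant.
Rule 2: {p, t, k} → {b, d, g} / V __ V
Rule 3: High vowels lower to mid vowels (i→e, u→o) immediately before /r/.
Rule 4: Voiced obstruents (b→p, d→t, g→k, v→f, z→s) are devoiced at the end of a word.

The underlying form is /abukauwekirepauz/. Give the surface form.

Rule 1 (post-nasal voicing): no segment meets the environment; /abukauwekirepauz/ is unchanged.
Rule 2 (intervocalic voicing): /k/ is a voiceless stop between vowels /u/ and /a/, so it voices to [g]. /k/ is a voiceless stop between vowels /e/ and /i/, so it voices to [g]. /p/ is a voiceless stop between vowels /e/ and /a/, so it voices to [b]. /abukauwekirepauz/ → abugauwegirebauz.
Rule 3 (pre-rhotic lowering): /i/ is a high vowel immediately before /r/, so it lowers to [e]. /abugauwegirebauz/ → abugauwegerebauz.
Rule 4 (final devoicing): /z/ is a voiced obstruent in word-final position, so it devoices to [s]. /abugauwegerebauz/ → abugauwegerebaus.

abugauwegerebaus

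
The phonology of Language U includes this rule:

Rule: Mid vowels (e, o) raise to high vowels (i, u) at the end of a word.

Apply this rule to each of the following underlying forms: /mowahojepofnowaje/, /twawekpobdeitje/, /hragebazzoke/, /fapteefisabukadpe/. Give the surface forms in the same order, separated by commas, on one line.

mowahojepofnowaji, twawekpobdeitji, hragebazzoki, fapteefisabukadpi

/mowahojepofnowaje/: /e/ is a mid vowel in word-final position, so it raises to [i]. → [mowahojepofnowaji].
/twawekpobdeitje/: /e/ is a mid vowel in word-final position, so it raises to [i]. → [twawekpobdeitji].
/hragebazzoke/: /e/ is a mid vowel in word-final position, so it raises to [i]. → [hragebazzoki].
/fapteefisabukadpe/: /e/ is a mid vowel in word-final position, so it raises to [i]. → [fapteefisabukadpi].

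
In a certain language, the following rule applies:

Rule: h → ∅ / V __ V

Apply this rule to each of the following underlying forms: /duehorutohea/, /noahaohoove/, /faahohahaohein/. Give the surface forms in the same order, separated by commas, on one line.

dueorutoea, noaaooove, faaoaaoein

/duehorutohea/: /h/ occurs between vowels /e/ and /o/, so it deletes. /h/ occurs between vowels /o/ and /e/, so it deletes. → [dueorutoea].
/noahaohoove/: /h/ occurs between vowels /a/ and /a/, so it deletes. /h/ occurs between vowels /o/ and /o/, so it deletes. → [noaaooove].
/faahohahaohein/: /h/ occurs between vowels /a/ and /o/, so it deletes. /h/ occurs between vowels /o/ and /a/, so it deletes. /h/ occurs between vowels /a/ and /a/, so it deletes. /h/ occurs between vowels /o/ and /e/, so it deletes. → [faaoaaoein].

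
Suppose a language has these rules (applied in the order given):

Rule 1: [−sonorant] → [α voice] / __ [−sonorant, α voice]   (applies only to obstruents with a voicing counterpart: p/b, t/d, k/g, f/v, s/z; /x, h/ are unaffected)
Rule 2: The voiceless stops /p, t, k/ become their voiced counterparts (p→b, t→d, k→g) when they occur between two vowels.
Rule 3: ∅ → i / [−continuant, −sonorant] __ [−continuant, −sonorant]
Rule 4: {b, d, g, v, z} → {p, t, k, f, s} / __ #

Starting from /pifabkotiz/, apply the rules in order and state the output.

Rule 1 (regressive voicing assimilation): /b/ precedes the voiceless obstruent /k/, so it devoices to [p] by assimilation. /pifabkotiz/ → pifapkotiz.
Rule 2 (intervocalic voicing): /t/ is a voiceless stop between vowels /o/ and /i/, so it voices to [d]. /pifapkotiz/ → pifapkodiz.
Rule 3 (stop-cluster i-epenthesis): /p/ and /k/ form a stop–stop cluster, so [i] is inserted between them. /pifapkodiz/ → pifapikodiz.
Rule 4 (final devoicing): /z/ is a voiced obstruent in word-final position, so it devoices to [s]. /pifapikodiz/ → pifapikodis.

pifapikodis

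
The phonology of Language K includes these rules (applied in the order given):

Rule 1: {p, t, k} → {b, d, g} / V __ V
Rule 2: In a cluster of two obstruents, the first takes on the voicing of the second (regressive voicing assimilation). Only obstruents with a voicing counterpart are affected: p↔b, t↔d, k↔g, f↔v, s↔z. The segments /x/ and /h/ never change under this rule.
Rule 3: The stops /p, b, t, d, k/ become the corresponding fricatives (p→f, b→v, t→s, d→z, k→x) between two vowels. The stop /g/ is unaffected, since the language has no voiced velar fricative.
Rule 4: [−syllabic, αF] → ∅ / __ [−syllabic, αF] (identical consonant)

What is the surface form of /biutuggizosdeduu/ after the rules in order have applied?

Rule 1 (intervocalic voicing): /t/ is a voiceless stop between vowels /u/ and /u/, so it voices to [d]. /biutuggizosdeduu/ → biuduggizosdeduu.
Rule 2 (regressive voicing assimilation): /s/ precedes the voiced obstruent /d/, so it voices to [z] by assimilation. /biuduggizosdeduu/ → biuduggizozdeduu.
Rule 3 (intervocalic spirantization): /d/ is a stop between vowels /u/ and /u/, so it spirantizes to the fricative [z]. /d/ is a stop between vowels /e/ and /u/, so it spirantizes to the fricative [z]. /biuduggizozdeduu/ → biuzuggizozdezuu.
Rule 4 (degemination): /gg/ is a geminate; the first /g/ deletes. /biuzuggizozdezuu/ → biuzugizozdezuu.

biuzugizozdezuu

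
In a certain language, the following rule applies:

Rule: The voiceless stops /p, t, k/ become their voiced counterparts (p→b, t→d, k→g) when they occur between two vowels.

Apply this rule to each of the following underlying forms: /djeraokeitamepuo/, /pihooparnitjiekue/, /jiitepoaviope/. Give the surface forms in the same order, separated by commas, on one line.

/djeraokeitamepuo/: /k/ is a voiceless stop between vowels /o/ and /e/, so it voices to [g]. /t/ is a voiceless stop between vowels /i/ and /a/, so it voices to [d]. /p/ is a voiceless stop between vowels /e/ and /u/, so it voices to [b]. → [djeraogeidamebuo].
/pihooparnitjiekue/: /p/ is a voiceless stop between vowels /o/ and /a/, so it voices to [b]. /k/ is a voiceless stop between vowels /e/ and /u/, so it voices to [g]. → [pihoobarnitjiegue].
/jiitepoaviope/: /t/ is a voiceless stop between vowels /i/ and /e/, so it voices to [d]. /p/ is a voiceless stop between vowels /e/ and /o/, so it voices to [b]. /p/ is a voiceless stop between vowels /o/ and /e/, so it voices to [b]. → [jiideboaviobe].

djeraogeidamebuo, pihoobarnitjiegue, jiideboaviobe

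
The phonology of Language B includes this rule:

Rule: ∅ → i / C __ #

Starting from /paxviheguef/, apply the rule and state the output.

the form ends in the consonant /f/, so [i] is inserted word-finally.
Surface form: [paxviheguefi].

paxviheguefi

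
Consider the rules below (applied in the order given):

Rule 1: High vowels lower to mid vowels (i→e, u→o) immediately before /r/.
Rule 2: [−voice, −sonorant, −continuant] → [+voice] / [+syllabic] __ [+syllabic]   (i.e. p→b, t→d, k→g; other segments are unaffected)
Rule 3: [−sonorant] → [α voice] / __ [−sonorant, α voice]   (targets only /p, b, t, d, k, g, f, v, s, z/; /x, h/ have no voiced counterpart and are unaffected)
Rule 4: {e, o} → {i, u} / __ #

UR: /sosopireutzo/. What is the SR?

sosobereudzu

Rule 1 (pre-rhotic lowering): /i/ is a high vowel immediately before /r/, so it lowers to [e]. /sosopireutzo/ → sosopereutzo.
Rule 2 (intervocalic voicing): /p/ is a voiceless stop between vowels /o/ and /e/, so it voices to [b]. /sosopereutzo/ → sosobereutzo.
Rule 3 (regressive voicing assimilation): /t/ precedes the voiced obstruent /z/, so it voices to [d] by assimilation. /sosobereutzo/ → sosobereudzo.
Rule 4 (final vowel raising): /o/ is a mid vowel in word-final position, so it raises to [u]. /sosobereudzo/ → sosobereudzu.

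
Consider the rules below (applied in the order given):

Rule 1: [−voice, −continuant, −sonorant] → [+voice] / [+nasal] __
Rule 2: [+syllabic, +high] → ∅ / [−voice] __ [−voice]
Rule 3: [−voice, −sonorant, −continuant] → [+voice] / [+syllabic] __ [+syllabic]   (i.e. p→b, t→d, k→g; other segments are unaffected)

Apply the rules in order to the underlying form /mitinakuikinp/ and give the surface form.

midinaguiginb

Rule 1 (post-nasal voicing): /p/ is a voiceless stop immediately after the nasal /n/, so it voices to [b]. /mitinakuikinp/ → mitinakuikinb.
Rule 2 (high vowel syncope): no segment meets the environment; /mitinakuikinb/ is unchanged.
Rule 3 (intervocalic voicing): /t/ is a voiceless stop between vowels /i/ and /i/, so it voices to [d]. /k/ is a voiceless stop between vowels /a/ and /u/, so it voices to [g]. /k/ is a voiceless stop between vowels /i/ and /i/, so it voices to [g]. /mitinakuikinb/ → midinaguiginb.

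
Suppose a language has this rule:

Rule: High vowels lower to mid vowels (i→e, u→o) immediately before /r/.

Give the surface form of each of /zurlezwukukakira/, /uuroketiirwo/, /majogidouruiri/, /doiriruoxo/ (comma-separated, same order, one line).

/zurlezwukukakira/: /u/ is a high vowel immediately before /r/, so it lowers to [o]. /i/ is a high vowel immediately before /r/, so it lowers to [e]. → [zorlezwukukakera].
/uuroketiirwo/: /u/ is a high vowel immediately before /r/, so it lowers to [o]. /i/ is a high vowel immediately before /r/, so it lowers to [e]. → [uoroketierwo].
/majogidouruiri/: /u/ is a high vowel immediately before /r/, so it lowers to [o]. /i/ is a high vowel immediately before /r/, so it lowers to [e]. → [majogidoorueri].
/doiriruoxo/: /i/ is a high vowel immediately before /r/, so it lowers to [e]. /i/ is a high vowel immediately before /r/, so it lowers to [e]. → [doereruoxo].

zorlezwukukakera, uoroketierwo, majogidoorueri, doereruoxo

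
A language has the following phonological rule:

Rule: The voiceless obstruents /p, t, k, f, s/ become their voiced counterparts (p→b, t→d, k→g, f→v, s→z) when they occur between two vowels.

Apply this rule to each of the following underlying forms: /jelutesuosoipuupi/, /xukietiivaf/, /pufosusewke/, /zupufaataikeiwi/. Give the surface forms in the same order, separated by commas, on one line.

jeludezuozoibuubi, xugiediivaf, puvozuzewke, zubuvaadaigeiwi

/jelutesuosoipuupi/: /t/ is a voiceless obstruent between vowels /u/ and /e/, so it voices to [d]. /s/ is a voiceless obstruent between vowels /e/ and /u/, so it voices to [z]. /s/ is a voiceless obstruent between vowels /o/ and /o/, so it voices to [z]. /p/ is a voiceless obstruent between vowels /i/ and /u/, so it voices to [b]. /p/ is a voiceless obstruent between vowels /u/ and /i/, so it voices to [b]. → [jeludezuozoibuubi].
/xukietiivaf/: /k/ is a voiceless obstruent between vowels /u/ and /i/, so it voices to [g]. /t/ is a voiceless obstruent between vowels /e/ and /i/, so it voices to [d]. → [xugiediivaf].
/pufosusewke/: /f/ is a voiceless obstruent between vowels /u/ and /o/, so it voices to [v]. /s/ is a voiceless obstruent between vowels /o/ and /u/, so it voices to [z]. /s/ is a voiceless obstruent between vowels /u/ and /e/, so it voices to [z]. → [puvozuzewke].
/zupufaataikeiwi/: /p/ is a voiceless obstruent between vowels /u/ and /u/, so it voices to [b]. /f/ is a voiceless obstruent between vowels /u/ and /a/, so it voices to [v]. /t/ is a voiceless obstruent between vowels /a/ and /a/, so it voices to [d]. /k/ is a voiceless obstruent between vowels /i/ and /e/, so it voices to [g]. → [zubuvaadaigeiwi].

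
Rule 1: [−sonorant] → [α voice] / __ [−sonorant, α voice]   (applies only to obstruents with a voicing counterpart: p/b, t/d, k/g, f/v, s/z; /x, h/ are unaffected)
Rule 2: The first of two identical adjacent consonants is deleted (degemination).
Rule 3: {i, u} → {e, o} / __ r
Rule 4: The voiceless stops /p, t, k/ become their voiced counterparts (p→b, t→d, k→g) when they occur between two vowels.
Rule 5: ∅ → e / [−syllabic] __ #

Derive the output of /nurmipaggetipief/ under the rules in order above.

normibagedibiefe

Rule 1 (regressive voicing assimilation): no segment meets the environment; /nurmipaggetipief/ is unchanged.
Rule 2 (degemination): /gg/ is a geminate; the first /g/ deletes. /nurmipaggetipief/ → nurmipagetipief.
Rule 3 (pre-rhotic lowering): /u/ is a high vowel immediately before /r/, so it lowers to [o]. /nurmipagetipief/ → normipagetipief.
Rule 4 (intervocalic voicing): /p/ is a voiceless stop between vowels /i/ and /a/, so it voices to [b]. /t/ is a voiceless stop between vowels /e/ and /i/, so it voices to [d]. /p/ is a voiceless stop between vowels /i/ and /i/, so it voices to [b]. /normipagetipief/ → normibagedibief.
Rule 5 (final e-epenthesis): the form ends in the consonant /f/, so [e] is inserted word-finally. /normibagedibief/ → normibagedibiefe.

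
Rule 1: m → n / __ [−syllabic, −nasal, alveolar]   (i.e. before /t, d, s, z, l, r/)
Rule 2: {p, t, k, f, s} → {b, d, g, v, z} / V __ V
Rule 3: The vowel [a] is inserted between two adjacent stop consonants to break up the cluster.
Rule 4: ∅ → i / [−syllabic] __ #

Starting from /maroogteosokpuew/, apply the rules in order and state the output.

Rule 1 (nasal place assimilation): no segment meets the environment; /maroogteosokpuew/ is unchanged.
Rule 2 (intervocalic voicing): /s/ is a voiceless obstruent between vowels /o/ and /o/, so it voices to [z]. /maroogteosokpuew/ → maroogteozokpuew.
Rule 3 (stop-cluster a-epenthesis): /g/ and /t/ form a stop–stop cluster, so [a] is inserted between them. /k/ and /p/ form a stop–stop cluster, so [a] is inserted between them. /maroogteozokpuew/ → maroogateozokapuew.
Rule 4 (final i-epenthesis): the form ends in the consonant /w/, so [i] is inserted word-finally. /maroogateozokapuew/ → maroogateozokapuewi.

maroogateozokapuewi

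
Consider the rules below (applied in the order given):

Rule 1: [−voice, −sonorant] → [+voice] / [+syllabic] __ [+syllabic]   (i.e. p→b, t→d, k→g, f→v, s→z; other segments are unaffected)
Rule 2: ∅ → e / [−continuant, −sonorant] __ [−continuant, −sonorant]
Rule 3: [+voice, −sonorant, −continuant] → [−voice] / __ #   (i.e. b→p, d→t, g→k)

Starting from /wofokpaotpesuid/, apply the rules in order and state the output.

wovokepaotepezuit

Rule 1 (intervocalic voicing): /f/ is a voiceless obstruent between vowels /o/ and /o/, so it voices to [v]. /s/ is a voiceless obstruent between vowels /e/ and /u/, so it voices to [z]. /wofokpaotpesuid/ → wovokpaotpezuid.
Rule 2 (stop-cluster e-epenthesis): /k/ and /p/ form a stop–stop cluster, so [e] is inserted between them. /t/ and /p/ form a stop–stop cluster, so [e] is inserted between them. /wovokpaotpezuid/ → wovokepaotepezuid.
Rule 3 (final devoicing): /d/ is a voiced stop in word-final position, so it devoices to [t]. /wovokepaotepezuid/ → wovokepaotepezuit.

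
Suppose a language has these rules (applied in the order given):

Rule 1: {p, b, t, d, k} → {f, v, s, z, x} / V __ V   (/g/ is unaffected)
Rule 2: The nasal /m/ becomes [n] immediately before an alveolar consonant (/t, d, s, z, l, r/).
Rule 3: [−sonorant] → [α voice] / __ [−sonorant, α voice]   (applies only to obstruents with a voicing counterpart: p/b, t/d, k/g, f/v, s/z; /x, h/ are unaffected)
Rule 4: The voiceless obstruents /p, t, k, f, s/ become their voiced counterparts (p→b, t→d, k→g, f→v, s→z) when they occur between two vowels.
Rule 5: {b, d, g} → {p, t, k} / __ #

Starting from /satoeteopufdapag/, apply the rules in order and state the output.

Rule 1 (intervocalic spirantization): /t/ is a stop between vowels /a/ and /o/, so it spirantizes to the fricative [s]. /t/ is a stop between vowels /e/ and /e/, so it spirantizes to the fricative [s]. /p/ is a stop between vowels /o/ and /u/, so it spirantizes to the fricative [f]. /p/ is a stop between vowels /a/ and /a/, so it spirantizes to the fricative [f]. /satoeteopufdapag/ → sasoeseofufdafag.
Rule 2 (nasal place assimilation): no segment meets the environment; /sasoeseofufdafag/ is unchanged.
Rule 3 (regressive voicing assimilation): /f/ precedes the voiced obstruent /d/, so it voices to [v] by assimilation. /sasoeseofufdafag/ → sasoeseofuvdafag.
Rule 4 (intervocalic voicing): /s/ is a voiceless obstruent between vowels /a/ and /o/, so it voices to [z]. /s/ is a voiceless obstruent between vowels /e/ and /e/, so it voices to [z]. /f/ is a voiceless obstruent between vowels /o/ and /u/, so it voices to [v]. /f/ is a voiceless obstruent between vowels /a/ and /a/, so it voices to [v]. /sasoeseofuvdafag/ → sazoezeovuvdavag.
Rule 5 (final devoicing): /g/ is a voiced stop in word-final position, so it devoices to [k]. /sazoezeovuvdavag/ → sazoezeovuvdavak.

sazoezeovuvdavak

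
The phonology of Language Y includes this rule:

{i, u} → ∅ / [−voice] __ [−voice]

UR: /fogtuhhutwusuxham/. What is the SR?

/u/ is a high vowel flanked by voiceless consonants /t/ and /h/, so it deletes.
/u/ is a high vowel flanked by voiceless consonants /h/ and /t/, so it deletes.
/u/ is a high vowel flanked by voiceless consonants /s/ and /x/, so it deletes.
Surface form: [fogthhtwusxham].

fogthhtwusxham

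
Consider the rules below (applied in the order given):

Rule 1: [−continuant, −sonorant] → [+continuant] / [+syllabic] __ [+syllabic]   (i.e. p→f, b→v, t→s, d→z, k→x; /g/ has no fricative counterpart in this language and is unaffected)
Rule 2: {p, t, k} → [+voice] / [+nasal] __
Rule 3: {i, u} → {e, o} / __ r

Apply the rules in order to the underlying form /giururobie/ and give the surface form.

giororovie

Rule 1 (intervocalic spirantization): /b/ is a stop between vowels /o/ and /i/, so it spirantizes to the fricative [v]. /giururobie/ → giururovie.
Rule 2 (post-nasal voicing): no segment meets the environment; /giururovie/ is unchanged.
Rule 3 (pre-rhotic lowering): /u/ is a high vowel immediately before /r/, so it lowers to [o]. /u/ is a high vowel immediately before /r/, so it lowers to [o]. /giururovie/ → giororovie.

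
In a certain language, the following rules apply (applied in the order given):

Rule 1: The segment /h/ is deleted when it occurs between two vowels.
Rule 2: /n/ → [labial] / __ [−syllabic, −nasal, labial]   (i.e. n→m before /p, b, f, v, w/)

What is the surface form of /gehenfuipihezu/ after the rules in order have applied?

Rule 1 (intervocalic h-deletion): /h/ occurs between vowels /e/ and /e/, so it deletes. /h/ occurs between vowels /i/ and /e/, so it deletes. /gehenfuipihezu/ → geenfuipiezu.
Rule 2 (nasal place assimilation): /n/ precedes the labial consonant /f/, so it assimilates in place to [m]. /geenfuipiezu/ → geemfuipiezu.

geemfuipiezu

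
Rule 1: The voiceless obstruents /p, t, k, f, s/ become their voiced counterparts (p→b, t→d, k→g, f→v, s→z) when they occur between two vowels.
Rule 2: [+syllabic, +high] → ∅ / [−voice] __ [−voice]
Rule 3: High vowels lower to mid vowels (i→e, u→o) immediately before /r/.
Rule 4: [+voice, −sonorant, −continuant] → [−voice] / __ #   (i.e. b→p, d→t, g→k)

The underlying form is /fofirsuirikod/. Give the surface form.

foversuerigot

Rule 1 (intervocalic voicing): /f/ is a voiceless obstruent between vowels /o/ and /i/, so it voices to [v]. /k/ is a voiceless obstruent between vowels /i/ and /o/, so it voices to [g]. /fofirsuirikod/ → fovirsuirigod.
Rule 2 (high vowel syncope): no segment meets the environment; /fovirsuirigod/ is unchanged.
Rule 3 (pre-rhotic lowering): /i/ is a high vowel immediately before /r/, so it lowers to [e]. /i/ is a high vowel immediately before /r/, so it lowers to [e]. /fovirsuirigod/ → foversuerigod.
Rule 4 (final devoicing): /d/ is a voiced stop in word-final position, so it devoices to [t]. /foversuerigod/ → foversuerigot.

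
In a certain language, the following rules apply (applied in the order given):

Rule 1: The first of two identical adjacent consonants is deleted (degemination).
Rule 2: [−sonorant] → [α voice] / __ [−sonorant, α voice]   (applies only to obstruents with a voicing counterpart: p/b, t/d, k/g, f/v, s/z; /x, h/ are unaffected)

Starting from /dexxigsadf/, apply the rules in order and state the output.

Rule 1 (degemination): /xx/ is a geminate; the first /x/ deletes. /dexxigsadf/ → dexigsadf.
Rule 2 (regressive voicing assimilation): /g/ precedes the voiceless obstruent /s/, so it devoices to [k] by assimilation. /d/ precedes the voiceless obstruent /f/, so it devoices to [t] by assimilation. /dexigsadf/ → dexiksatf.

dexiksatf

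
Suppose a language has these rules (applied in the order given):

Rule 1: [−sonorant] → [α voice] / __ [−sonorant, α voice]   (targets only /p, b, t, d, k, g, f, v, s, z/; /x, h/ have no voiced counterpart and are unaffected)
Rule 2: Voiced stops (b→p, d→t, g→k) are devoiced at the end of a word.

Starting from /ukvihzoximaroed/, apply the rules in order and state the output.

Rule 1 (regressive voicing assimilation): /k/ precedes the voiced obstruent /v/, so it voices to [g] by assimilation. /ukvihzoximaroed/ → ugvihzoximaroed.
Rule 2 (final devoicing): /d/ is a voiced stop in word-final position, so it devoices to [t]. /ugvihzoximaroed/ → ugvihzoximaroet.

ugvihzoximaroet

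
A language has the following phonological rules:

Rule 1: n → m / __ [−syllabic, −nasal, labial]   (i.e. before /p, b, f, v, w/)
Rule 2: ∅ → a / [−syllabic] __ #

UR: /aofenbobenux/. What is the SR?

Rule 1 (nasal place assimilation): /n/ precedes the labial consonant /b/, so it assimilates in place to [m]. /aofenbobenux/ → aofembobenux.
Rule 2 (final a-epenthesis): the form ends in the consonant /x/, so [a] is inserted word-finally. /aofembobenux/ → aofembobenuxa.

aofembobenuxa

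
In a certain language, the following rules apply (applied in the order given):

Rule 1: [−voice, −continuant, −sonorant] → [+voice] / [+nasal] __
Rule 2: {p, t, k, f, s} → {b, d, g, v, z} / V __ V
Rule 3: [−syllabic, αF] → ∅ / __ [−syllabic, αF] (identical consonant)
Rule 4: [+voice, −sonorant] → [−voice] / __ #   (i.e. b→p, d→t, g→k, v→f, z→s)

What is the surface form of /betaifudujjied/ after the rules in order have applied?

bedaivudujiet

Rule 1 (post-nasal voicing): no segment meets the environment; /betaifudujjied/ is unchanged.
Rule 2 (intervocalic voicing): /t/ is a voiceless obstruent between vowels /e/ and /a/, so it voices to [d]. /f/ is a voiceless obstruent between vowels /i/ and /u/, so it voices to [v]. /betaifudujjied/ → bedaivudujjied.
Rule 3 (degemination): /jj/ is a geminate; the first /j/ deletes. /bedaivudujjied/ → bedaivudujied.
Rule 4 (final devoicing): /d/ is a voiced obstruent in word-final position, so it devoices to [t]. /bedaivudujied/ → bedaivudujiet.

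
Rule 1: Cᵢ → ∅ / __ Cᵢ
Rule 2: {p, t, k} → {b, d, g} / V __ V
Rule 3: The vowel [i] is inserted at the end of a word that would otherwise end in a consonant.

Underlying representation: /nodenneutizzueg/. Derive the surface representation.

nodeneudizuegi

Rule 1 (degemination): /nn/ is a geminate; the first /n/ deletes. /zz/ is a geminate; the first /z/ deletes. /nodenneutizzueg/ → nodeneutizueg.
Rule 2 (intervocalic voicing): /t/ is a voiceless stop between vowels /u/ and /i/, so it voices to [d]. /nodeneutizueg/ → nodeneudizueg.
Rule 3 (final i-epenthesis): the form ends in the consonant /g/, so [i] is inserted word-finally. /nodeneudizueg/ → nodeneudizuegi.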